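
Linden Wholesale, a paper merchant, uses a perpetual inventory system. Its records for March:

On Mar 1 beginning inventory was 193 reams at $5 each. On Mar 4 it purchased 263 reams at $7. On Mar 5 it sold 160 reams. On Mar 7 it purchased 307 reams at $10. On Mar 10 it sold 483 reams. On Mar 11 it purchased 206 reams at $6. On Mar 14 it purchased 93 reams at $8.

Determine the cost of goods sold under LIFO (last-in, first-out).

Mar 5, 160 sold [LIFO — newest first]: 160 @ $7 = $1,120
Mar 10, 483 sold [LIFO — newest first]: 307 @ $10 + 103 @ $7 + 73 @ $5 = $4,156
Total COGS = $1,120 + $4,156 = $5,276
Ending inventory: 120 @ $5 + 206 @ $6 + 93 @ $8 = $2,580
Check: goods available $7,856 = COGS $5,276 + ending $2,580

COGS = $5,276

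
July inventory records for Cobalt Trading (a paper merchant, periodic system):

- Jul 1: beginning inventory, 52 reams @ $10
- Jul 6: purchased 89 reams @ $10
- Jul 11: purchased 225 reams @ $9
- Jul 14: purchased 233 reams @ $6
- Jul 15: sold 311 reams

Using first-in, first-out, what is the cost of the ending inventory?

Jul 15, 311 sold [FIFO — oldest first]: 52 @ $10 + 89 @ $10 + 170 @ $9 = $2,940
Ending inventory: 55 @ $9 + 233 @ $6 = $1,893
Check: goods available $4,833 = COGS $2,940 + ending $1,893

Ending inventory = $1,893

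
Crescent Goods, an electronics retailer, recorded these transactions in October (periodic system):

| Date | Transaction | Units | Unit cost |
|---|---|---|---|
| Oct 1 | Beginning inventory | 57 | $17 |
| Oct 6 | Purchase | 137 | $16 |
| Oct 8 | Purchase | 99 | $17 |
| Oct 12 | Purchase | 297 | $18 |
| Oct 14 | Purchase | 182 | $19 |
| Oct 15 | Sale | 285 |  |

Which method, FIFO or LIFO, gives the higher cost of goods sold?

FIFO COGS: 57 @ $17 + 137 @ $16 + 91 @ $17 = $4,708
LIFO COGS: 182 @ $19 + 103 @ $18 = $5,312

LIFO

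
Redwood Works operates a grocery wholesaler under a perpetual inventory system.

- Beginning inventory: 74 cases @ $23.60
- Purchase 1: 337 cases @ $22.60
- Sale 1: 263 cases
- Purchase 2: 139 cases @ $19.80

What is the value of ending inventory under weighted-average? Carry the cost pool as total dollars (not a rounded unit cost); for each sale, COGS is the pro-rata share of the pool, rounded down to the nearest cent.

Ending inventory = $6,123.65

After Beginning: 74 on hand, pool $1,746.40 (≈ $23.6000 each)
After Purchase 1: 411 on hand, pool $9,362.60 (≈ $22.7800 each)
Sale 1, sell 263: 263/411 × $9,362.60 → $5,991.15
After Purchase 2: 287 on hand, pool $6,123.65 (≈ $21.3368 each)
Ending inventory (cost pool remaining) = $6,123.65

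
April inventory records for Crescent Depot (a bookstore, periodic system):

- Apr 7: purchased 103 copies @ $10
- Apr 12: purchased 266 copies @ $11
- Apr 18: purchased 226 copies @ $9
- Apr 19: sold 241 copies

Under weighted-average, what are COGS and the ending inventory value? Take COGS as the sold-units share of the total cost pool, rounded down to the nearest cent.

COGS = $2,426.20; ending inventory = $3,563.80

Apr 19, sell 241: 241/595 × $5,990.00 → $2,426.20
Ending inventory (cost pool remaining) = $3,563.80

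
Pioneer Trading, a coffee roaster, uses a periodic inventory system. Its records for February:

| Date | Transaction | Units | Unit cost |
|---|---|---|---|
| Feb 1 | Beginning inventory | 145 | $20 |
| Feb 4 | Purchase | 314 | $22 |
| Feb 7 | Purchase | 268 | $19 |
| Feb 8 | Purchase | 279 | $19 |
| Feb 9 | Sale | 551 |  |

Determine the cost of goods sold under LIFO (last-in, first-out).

Feb 9, 551 sold [LIFO — newest first]: 279 @ $19 + 268 @ $19 + 4 @ $22 = $10,481
Ending inventory: 145 @ $20 + 310 @ $22 = $9,720
Check: goods available $20,201 = COGS $10,481 + ending $9,720

COGS = $10,481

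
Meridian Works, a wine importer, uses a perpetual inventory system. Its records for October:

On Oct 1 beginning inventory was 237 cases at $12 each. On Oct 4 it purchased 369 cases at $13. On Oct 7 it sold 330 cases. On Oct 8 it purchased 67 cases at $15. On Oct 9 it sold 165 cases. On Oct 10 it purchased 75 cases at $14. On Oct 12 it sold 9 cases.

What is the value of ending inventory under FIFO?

Oct 7, 330 sold [FIFO — oldest first]: 237 @ $12 + 93 @ $13 = $4,053
Oct 9, 165 sold [FIFO — oldest first]: 165 @ $13 = $2,145
Oct 12, 9 sold [FIFO — oldest first]: 9 @ $13 = $117
Total COGS = $4,053 + $2,145 + $117 = $6,315
Ending inventory: 102 @ $13 + 67 @ $15 + 75 @ $14 = $3,381

Ending inventory = $3,381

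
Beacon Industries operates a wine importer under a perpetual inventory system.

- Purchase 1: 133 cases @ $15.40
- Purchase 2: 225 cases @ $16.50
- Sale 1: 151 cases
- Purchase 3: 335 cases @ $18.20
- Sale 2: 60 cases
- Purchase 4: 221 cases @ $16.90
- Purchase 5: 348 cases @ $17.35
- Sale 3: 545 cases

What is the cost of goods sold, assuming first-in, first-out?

Sale 1 (151) [FIFO — oldest first]: 133 @ $15.40 + 18 @ $16.50 = $2,345.20
Sale 2 (60) [FIFO — oldest first]: 60 @ $16.50 = $990.00
Sale 3 (545) [FIFO — oldest first]: 147 @ $16.50 + 335 @ $18.20 + 63 @ $16.90 = $9,587.20
Total COGS = $2,345.20 + $990.00 + $9,587.20 = $12,922.40
Ending inventory: 158 @ $16.90 + 348 @ $17.35 = $8,708.00

COGS = $12,922.40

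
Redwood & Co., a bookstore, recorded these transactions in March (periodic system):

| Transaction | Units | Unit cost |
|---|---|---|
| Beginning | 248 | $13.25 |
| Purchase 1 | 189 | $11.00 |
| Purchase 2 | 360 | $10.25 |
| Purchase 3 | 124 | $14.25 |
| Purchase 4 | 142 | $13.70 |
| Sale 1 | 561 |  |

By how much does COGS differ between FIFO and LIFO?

$100.15

FIFO COGS: 248 @ $13.25 + 189 @ $11.00 + 124 @ $10.25 = $6,636.00
LIFO COGS: 142 @ $13.70 + 124 @ $14.25 + 295 @ $10.25 = $6,736.15
Difference = |$6,636.00 − $6,736.15| = $100.15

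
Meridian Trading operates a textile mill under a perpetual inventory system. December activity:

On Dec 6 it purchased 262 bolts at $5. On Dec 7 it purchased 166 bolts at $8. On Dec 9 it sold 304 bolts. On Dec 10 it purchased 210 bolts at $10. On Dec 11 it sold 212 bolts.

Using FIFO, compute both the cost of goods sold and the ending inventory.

Dec 9, 304 sold [FIFO — oldest first]: 262 @ $5 + 42 @ $8 = $1,646
Dec 11, 212 sold [FIFO — oldest first]: 124 @ $8 + 88 @ $10 = $1,872
Total COGS = $1,646 + $1,872 = $3,518
Ending inventory: 122 @ $10 = $1,220
Check: goods available $4,738 = COGS $3,518 + ending $1,220

COGS = $3,518; ending inventory = $1,220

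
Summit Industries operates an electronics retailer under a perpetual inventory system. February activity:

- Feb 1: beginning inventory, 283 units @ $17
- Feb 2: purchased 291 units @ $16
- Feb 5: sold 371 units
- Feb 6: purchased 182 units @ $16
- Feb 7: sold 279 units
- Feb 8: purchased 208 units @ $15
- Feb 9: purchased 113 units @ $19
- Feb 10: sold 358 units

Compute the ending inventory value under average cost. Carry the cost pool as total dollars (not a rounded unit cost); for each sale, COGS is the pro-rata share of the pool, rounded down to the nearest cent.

Ending inventory = $1,129.63

After Feb 1: 283 on hand, pool $4,811.00 (≈ $17.0000 each)
After Feb 2: 574 on hand, pool $9,467.00 (≈ $16.4930 each)
Feb 5, sell 371: 371/574 × $9,467.00 → $6,118.91
After Feb 6: 385 on hand, pool $6,260.09 (≈ $16.2600 each)
Feb 7, sell 279: 279/385 × $6,260.09 → $4,536.53
After Feb 8: 314 on hand, pool $4,843.56 (≈ $15.4254 each)
After Feb 9: 427 on hand, pool $6,990.56 (≈ $16.3713 each)
Feb 10, sell 358: 358/427 × $6,990.56 → $5,860.93
Total COGS = $6,118.91 + $4,536.53 + $5,860.93 = $16,516.37
Ending inventory (cost pool remaining) = $1,129.63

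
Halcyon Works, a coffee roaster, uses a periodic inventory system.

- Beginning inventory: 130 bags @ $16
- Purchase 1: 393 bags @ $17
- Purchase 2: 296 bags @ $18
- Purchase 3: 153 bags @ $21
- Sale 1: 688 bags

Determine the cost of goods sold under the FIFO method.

Sale 1 (688) [FIFO — oldest first]: 130 @ $16 + 393 @ $17 + 165 @ $18 = $11,731
Ending inventory: 131 @ $18 + 153 @ $21 = $5,571

COGS = $11,731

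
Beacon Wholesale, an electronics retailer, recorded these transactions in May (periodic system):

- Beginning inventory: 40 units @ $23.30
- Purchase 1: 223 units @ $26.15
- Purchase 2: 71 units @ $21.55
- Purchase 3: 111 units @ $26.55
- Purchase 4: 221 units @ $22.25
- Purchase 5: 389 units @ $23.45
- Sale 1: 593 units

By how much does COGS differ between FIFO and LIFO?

FIFO COGS: 40 @ $23.30 + 223 @ $26.15 + 71 @ $21.55 + 111 @ $26.55 + 148 @ $22.25 = $14,533.55
LIFO COGS: 389 @ $23.45 + 204 @ $22.25 = $13,661.05
Difference = |$14,533.55 − $13,661.05| = $872.50

$872.50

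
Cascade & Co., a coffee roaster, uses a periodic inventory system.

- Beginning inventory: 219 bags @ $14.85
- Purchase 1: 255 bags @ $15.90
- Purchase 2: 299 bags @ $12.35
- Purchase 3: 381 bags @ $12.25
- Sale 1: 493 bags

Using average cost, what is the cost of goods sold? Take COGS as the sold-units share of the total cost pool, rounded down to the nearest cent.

COGS = $6,692.90

Sale 1, sell 493: 493/1154 × $15,666.55 → $6,692.90
Ending inventory (cost pool remaining) = $8,973.65
Check: goods available $15,666.55 = COGS $6,692.90 + ending $8,973.65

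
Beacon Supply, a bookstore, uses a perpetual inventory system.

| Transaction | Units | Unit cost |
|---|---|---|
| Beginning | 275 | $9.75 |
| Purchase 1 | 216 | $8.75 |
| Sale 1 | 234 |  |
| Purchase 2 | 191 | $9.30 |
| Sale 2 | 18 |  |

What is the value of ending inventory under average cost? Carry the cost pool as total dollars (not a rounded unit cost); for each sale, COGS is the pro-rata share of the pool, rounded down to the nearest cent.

After Beginning: 275 on hand, pool $2,681.25 (≈ $9.7500 each)
After Purchase 1: 491 on hand, pool $4,571.25 (≈ $9.3101 each)
Sale 1, sell 234: 234/491 × $4,571.25 → $2,178.55
After Purchase 2: 448 on hand, pool $4,169.00 (≈ $9.3058 each)
Sale 2, sell 18: 18/448 × $4,169.00 → $167.50
Total COGS = $2,178.55 + $167.50 = $2,346.05
Ending inventory (cost pool remaining) = $4,001.50

Ending inventory = $4,001.50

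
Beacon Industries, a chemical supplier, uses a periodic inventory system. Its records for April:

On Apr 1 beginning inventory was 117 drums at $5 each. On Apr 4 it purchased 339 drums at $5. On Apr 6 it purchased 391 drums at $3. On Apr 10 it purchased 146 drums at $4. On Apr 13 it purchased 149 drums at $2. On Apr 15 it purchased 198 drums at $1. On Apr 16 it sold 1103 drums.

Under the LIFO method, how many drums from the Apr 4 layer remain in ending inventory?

Apr 16, 1103 sold [LIFO — newest first]: 198 @ $1 + 149 @ $2 + 146 @ $4 + 391 @ $3 + 219 @ $5 = $3,348
Ending inventory: 117 @ $5 + 120 @ $5 = $1,185

120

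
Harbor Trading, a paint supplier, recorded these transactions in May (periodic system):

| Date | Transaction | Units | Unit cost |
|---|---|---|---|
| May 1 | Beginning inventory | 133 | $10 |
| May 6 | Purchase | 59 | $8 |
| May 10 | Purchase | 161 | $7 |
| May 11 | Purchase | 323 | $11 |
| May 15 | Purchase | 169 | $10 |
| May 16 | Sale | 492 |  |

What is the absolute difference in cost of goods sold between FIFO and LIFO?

FIFO COGS: 133 @ $10 + 59 @ $8 + 161 @ $7 + 139 @ $11 = $4,458
LIFO COGS: 169 @ $10 + 323 @ $11 = $5,243
Difference = |$4,458 − $5,243| = $785

$785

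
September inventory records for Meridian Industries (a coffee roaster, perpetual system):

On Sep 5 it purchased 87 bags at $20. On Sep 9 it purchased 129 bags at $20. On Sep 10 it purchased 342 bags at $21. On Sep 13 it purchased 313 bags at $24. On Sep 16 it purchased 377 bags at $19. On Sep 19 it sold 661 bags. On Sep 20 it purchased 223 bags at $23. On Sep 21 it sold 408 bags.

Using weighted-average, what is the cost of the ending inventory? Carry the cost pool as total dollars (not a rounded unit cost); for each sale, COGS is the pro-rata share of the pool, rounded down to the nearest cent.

Ending inventory = $8,656.12

After Sep 5: 87 on hand, pool $1,740.00 (≈ $20.0000 each)
After Sep 9: 216 on hand, pool $4,320.00 (≈ $20.0000 each)
After Sep 10: 558 on hand, pool $11,502.00 (≈ $20.6129 each)
After Sep 13: 871 on hand, pool $19,014.00 (≈ $21.8301 each)
After Sep 16: 1248 on hand, pool $26,177.00 (≈ $20.9752 each)
Sep 19, sell 661: 661/1248 × $26,177.00 → $13,864.58
After Sep 20: 810 on hand, pool $17,441.42 (≈ $21.5326 each)
Sep 21, sell 408: 408/810 × $17,441.42 → $8,785.30
Total COGS = $13,864.58 + $8,785.30 = $22,649.88
Ending inventory (cost pool remaining) = $8,656.12
Check: goods available $31,306.00 = COGS $22,649.88 + ending $8,656.12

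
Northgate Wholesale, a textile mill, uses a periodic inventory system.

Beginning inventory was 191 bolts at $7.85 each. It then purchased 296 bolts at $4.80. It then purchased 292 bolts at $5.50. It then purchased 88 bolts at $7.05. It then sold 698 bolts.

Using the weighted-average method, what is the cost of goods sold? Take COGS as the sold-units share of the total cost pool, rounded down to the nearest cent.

Sale 1, sell 698: 698/867 × $5,146.55 → $4,143.35
Ending inventory (cost pool remaining) = $1,003.20

COGS = $4,143.35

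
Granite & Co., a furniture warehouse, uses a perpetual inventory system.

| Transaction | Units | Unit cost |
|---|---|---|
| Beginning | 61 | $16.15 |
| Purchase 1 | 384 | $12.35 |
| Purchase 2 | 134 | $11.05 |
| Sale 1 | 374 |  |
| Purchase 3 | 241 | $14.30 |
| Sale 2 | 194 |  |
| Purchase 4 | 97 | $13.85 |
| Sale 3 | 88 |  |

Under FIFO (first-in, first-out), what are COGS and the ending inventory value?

Sale 1 (374) [FIFO — oldest first]: 61 @ $16.15 + 313 @ $12.35 = $4,850.70
Sale 2 (194) [FIFO — oldest first]: 71 @ $12.35 + 123 @ $11.05 = $2,236.00
Sale 3 (88) [FIFO — oldest first]: 11 @ $11.05 + 77 @ $14.30 = $1,222.65
Total COGS = $4,850.70 + $2,236.00 + $1,222.65 = $8,309.35
Ending inventory: 164 @ $14.30 + 97 @ $13.85 = $3,688.65
Check: goods available $11,998.00 = COGS $8,309.35 + ending $3,688.65

COGS = $8,309.35; ending inventory = $3,688.65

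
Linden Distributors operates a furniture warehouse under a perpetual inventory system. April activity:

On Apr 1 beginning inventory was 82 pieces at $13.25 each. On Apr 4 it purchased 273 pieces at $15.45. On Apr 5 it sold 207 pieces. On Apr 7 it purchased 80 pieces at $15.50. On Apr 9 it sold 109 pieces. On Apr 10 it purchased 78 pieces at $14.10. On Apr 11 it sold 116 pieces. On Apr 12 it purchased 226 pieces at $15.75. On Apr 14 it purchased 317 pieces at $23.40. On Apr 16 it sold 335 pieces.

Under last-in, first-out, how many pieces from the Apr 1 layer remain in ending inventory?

Apr 5, 207 sold [LIFO — newest first]: 207 @ $15.45 = $3,198.15
Apr 9, 109 sold [LIFO — newest first]: 80 @ $15.50 + 29 @ $15.45 = $1,688.05
Apr 11, 116 sold [LIFO — newest first]: 78 @ $14.10 + 37 @ $15.45 + 1 @ $13.25 = $1,684.70
Apr 16, 335 sold [LIFO — newest first]: 317 @ $23.40 + 18 @ $15.75 = $7,701.30
Total COGS = $3,198.15 + $1,688.05 + $1,684.70 + $7,701.30 = $14,272.20
Ending inventory: 81 @ $13.25 + 208 @ $15.75 = $4,349.25

81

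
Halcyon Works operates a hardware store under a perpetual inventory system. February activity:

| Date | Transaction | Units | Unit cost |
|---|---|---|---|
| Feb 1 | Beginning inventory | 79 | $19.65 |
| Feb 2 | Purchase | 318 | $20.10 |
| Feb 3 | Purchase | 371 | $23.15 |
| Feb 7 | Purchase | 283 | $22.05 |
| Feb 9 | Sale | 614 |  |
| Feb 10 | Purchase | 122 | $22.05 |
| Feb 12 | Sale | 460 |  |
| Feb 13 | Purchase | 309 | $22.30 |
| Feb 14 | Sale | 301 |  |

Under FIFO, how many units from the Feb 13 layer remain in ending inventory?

107

Feb 9, 614 sold [FIFO — oldest first]: 79 @ $19.65 + 318 @ $20.10 + 217 @ $23.15 = $12,967.70
Feb 12, 460 sold [FIFO — oldest first]: 154 @ $23.15 + 283 @ $22.05 + 23 @ $22.05 = $10,312.40
Feb 14, 301 sold [FIFO — oldest first]: 99 @ $22.05 + 202 @ $22.30 = $6,687.55
Total COGS = $12,967.70 + $10,312.40 + $6,687.55 = $29,967.65
Ending inventory: 107 @ $22.30 = $2,386.10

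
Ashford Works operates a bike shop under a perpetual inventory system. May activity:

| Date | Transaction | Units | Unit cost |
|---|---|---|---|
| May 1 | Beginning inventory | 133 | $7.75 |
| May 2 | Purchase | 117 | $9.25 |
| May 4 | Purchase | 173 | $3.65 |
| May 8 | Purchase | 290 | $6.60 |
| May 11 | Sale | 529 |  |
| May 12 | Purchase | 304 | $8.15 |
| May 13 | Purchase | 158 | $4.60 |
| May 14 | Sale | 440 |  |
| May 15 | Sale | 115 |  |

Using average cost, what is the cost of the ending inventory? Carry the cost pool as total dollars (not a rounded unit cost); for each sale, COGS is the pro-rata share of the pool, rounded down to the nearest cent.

Ending inventory = $620.75

After May 1: 133 on hand, pool $1,030.75 (≈ $7.7500 each)
After May 2: 250 on hand, pool $2,113.00 (≈ $8.4520 each)
After May 4: 423 on hand, pool $2,744.45 (≈ $6.4881 each)
After May 8: 713 on hand, pool $4,658.45 (≈ $6.5336 each)
May 11, sell 529: 529/713 × $4,658.45 → $3,456.26
After May 12: 488 on hand, pool $3,679.79 (≈ $7.5406 each)
After May 13: 646 on hand, pool $4,406.59 (≈ $6.8213 each)
May 14, sell 440: 440/646 × $4,406.59 → $3,001.39
May 15, sell 115: 115/206 × $1,405.20 → $784.45
Total COGS = $3,456.26 + $3,001.39 + $784.45 = $7,242.10
Ending inventory (cost pool remaining) = $620.75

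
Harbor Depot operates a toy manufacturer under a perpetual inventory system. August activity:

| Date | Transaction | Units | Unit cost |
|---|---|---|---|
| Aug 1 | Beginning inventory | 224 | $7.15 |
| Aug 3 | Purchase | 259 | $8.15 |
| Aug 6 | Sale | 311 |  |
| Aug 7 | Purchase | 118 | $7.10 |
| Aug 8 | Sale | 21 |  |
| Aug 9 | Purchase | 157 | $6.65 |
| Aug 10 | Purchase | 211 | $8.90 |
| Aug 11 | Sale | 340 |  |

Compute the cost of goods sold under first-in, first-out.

COGS = $5,022.40

Aug 6, 311 sold [FIFO — oldest first]: 224 @ $7.15 + 87 @ $8.15 = $2,310.65
Aug 8, 21 sold [FIFO — oldest first]: 21 @ $8.15 = $171.15
Aug 11, 340 sold [FIFO — oldest first]: 151 @ $8.15 + 118 @ $7.10 + 71 @ $6.65 = $2,540.60
Total COGS = $2,310.65 + $171.15 + $2,540.60 = $5,022.40
Ending inventory: 86 @ $6.65 + 211 @ $8.90 = $2,449.80
Check: goods available $7,472.20 = COGS $5,022.40 + ending $2,449.80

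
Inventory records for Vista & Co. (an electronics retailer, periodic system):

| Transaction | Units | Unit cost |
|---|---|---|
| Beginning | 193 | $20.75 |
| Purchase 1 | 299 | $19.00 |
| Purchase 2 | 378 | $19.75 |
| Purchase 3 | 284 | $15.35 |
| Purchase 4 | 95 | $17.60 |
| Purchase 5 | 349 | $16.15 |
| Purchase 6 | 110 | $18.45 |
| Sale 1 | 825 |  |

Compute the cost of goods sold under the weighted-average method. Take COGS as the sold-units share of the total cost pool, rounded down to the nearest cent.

COGS = $14,900.47

Sale 1, sell 825: 825/1708 × $30,848.50 → $14,900.47
Ending inventory (cost pool remaining) = $15,948.03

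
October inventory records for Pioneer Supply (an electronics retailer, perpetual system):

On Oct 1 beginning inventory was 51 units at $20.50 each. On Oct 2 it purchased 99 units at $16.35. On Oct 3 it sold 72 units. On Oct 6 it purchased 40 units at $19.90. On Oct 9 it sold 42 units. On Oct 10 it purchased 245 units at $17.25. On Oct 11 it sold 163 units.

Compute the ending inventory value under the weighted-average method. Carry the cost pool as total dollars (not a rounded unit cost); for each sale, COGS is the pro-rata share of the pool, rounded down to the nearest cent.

After Oct 1: 51 on hand, pool $1,045.50 (≈ $20.5000 each)
After Oct 2: 150 on hand, pool $2,664.15 (≈ $17.7610 each)
Oct 3, sell 72: 72/150 × $2,664.15 → $1,278.79
After Oct 6: 118 on hand, pool $2,181.36 (≈ $18.4861 each)
Oct 9, sell 42: 42/118 × $2,181.36 → $776.41
After Oct 10: 321 on hand, pool $5,631.20 (≈ $17.5427 each)
Oct 11, sell 163: 163/321 × $5,631.20 → $2,859.45
Total COGS = $1,278.79 + $776.41 + $2,859.45 = $4,914.65
Ending inventory (cost pool remaining) = $2,771.75

Ending inventory = $2,771.75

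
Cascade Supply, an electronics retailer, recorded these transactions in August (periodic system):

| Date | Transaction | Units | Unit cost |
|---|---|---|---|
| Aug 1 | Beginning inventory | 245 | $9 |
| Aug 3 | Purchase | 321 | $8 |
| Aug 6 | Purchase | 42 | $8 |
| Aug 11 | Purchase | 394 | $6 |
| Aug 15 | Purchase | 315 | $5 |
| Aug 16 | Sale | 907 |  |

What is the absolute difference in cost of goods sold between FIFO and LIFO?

$1,380

FIFO COGS: 245 @ $9 + 321 @ $8 + 42 @ $8 + 299 @ $6 = $6,903
LIFO COGS: 315 @ $5 + 394 @ $6 + 42 @ $8 + 156 @ $8 = $5,523
Difference = |$6,903 − $5,523| = $1,380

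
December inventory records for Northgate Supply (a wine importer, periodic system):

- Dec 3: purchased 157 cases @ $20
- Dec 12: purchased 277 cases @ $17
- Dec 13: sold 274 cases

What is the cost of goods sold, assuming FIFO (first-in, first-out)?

COGS = $5,129

Dec 13, 274 sold [FIFO — oldest first]: 157 @ $20 + 117 @ $17 = $5,129
Ending inventory: 160 @ $17 = $2,720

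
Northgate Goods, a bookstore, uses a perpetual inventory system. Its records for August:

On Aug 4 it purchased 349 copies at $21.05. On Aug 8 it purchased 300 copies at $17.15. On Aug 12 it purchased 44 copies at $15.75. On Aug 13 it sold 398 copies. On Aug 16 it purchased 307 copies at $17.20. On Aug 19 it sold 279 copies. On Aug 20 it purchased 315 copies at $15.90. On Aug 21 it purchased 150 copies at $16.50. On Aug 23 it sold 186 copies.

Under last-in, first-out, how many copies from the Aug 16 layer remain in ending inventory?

Aug 13, 398 sold [LIFO — newest first]: 44 @ $15.75 + 300 @ $17.15 + 54 @ $21.05 = $6,974.70
Aug 19, 279 sold [LIFO — newest first]: 279 @ $17.20 = $4,798.80
Aug 23, 186 sold [LIFO — newest first]: 150 @ $16.50 + 36 @ $15.90 = $3,047.40
Total COGS = $6,974.70 + $4,798.80 + $3,047.40 = $14,820.90
Ending inventory: 295 @ $21.05 + 28 @ $17.20 + 279 @ $15.90 = $11,127.45
Check: goods available $25,948.35 = COGS $14,820.90 + ending $11,127.45

28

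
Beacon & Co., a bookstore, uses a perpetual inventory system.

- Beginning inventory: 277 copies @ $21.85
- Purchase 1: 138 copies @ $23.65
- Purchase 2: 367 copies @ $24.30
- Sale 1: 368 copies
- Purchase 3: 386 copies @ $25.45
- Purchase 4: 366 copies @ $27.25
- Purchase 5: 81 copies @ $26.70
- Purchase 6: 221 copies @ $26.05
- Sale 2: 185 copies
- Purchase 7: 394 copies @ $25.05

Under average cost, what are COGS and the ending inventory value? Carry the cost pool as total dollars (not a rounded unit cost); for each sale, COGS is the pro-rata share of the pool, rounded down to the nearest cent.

COGS = $13,290.30; ending inventory = $42,530.60

After Beginning: 277 on hand, pool $6,052.45 (≈ $21.8500 each)
After Purchase 1: 415 on hand, pool $9,316.15 (≈ $22.4486 each)
After Purchase 2: 782 on hand, pool $18,234.25 (≈ $23.3175 each)
Sale 1, sell 368: 368/782 × $18,234.25 → $8,580.82
After Purchase 3: 800 on hand, pool $19,477.13 (≈ $24.3464 each)
After Purchase 4: 1166 on hand, pool $29,450.63 (≈ $25.2578 each)
After Purchase 5: 1247 on hand, pool $31,613.33 (≈ $25.3515 each)
After Purchase 6: 1468 on hand, pool $37,370.38 (≈ $25.4567 each)
Sale 2, sell 185: 185/1468 × $37,370.38 → $4,709.48
After Purchase 7: 1677 on hand, pool $42,530.60 (≈ $25.3611 each)
Total COGS = $8,580.82 + $4,709.48 = $13,290.30
Ending inventory (cost pool remaining) = $42,530.60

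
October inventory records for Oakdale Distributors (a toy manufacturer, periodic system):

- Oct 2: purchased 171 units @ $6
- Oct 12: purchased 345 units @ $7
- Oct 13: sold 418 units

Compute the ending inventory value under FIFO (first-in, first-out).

Ending inventory = $686

Oct 13, 418 sold [FIFO — oldest first]: 171 @ $6 + 247 @ $7 = $2,755
Ending inventory: 98 @ $7 = $686
Check: goods available $3,441 = COGS $2,755 + ending $686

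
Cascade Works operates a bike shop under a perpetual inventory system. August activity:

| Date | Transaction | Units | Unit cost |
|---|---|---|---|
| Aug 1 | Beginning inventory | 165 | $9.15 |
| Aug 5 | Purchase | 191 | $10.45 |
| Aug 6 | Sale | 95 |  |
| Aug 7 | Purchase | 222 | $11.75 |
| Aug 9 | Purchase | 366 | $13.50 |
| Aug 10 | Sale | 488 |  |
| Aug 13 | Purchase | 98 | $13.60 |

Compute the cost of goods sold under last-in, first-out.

COGS = $7,367.25

Aug 6, 95 sold [LIFO — newest first]: 95 @ $10.45 = $992.75
Aug 10, 488 sold [LIFO — newest first]: 366 @ $13.50 + 122 @ $11.75 = $6,374.50
Total COGS = $992.75 + $6,374.50 = $7,367.25
Ending inventory: 165 @ $9.15 + 96 @ $10.45 + 100 @ $11.75 + 98 @ $13.60 = $5,020.75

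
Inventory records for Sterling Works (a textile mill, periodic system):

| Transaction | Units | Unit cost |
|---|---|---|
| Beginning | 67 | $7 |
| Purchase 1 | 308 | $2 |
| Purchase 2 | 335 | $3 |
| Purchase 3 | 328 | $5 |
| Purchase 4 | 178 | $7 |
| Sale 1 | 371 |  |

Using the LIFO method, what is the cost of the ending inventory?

Ending inventory = $2,765

Sale 1 (371) [LIFO — newest first]: 178 @ $7 + 193 @ $5 = $2,211
Ending inventory: 67 @ $7 + 308 @ $2 + 335 @ $3 + 135 @ $5 = $2,765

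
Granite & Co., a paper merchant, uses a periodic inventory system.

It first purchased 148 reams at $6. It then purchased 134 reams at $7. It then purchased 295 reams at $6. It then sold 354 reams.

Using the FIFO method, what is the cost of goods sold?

Sale 1 (354) [FIFO — oldest first]: 148 @ $6 + 134 @ $7 + 72 @ $6 = $2,258
Ending inventory: 223 @ $6 = $1,338

COGS = $2,258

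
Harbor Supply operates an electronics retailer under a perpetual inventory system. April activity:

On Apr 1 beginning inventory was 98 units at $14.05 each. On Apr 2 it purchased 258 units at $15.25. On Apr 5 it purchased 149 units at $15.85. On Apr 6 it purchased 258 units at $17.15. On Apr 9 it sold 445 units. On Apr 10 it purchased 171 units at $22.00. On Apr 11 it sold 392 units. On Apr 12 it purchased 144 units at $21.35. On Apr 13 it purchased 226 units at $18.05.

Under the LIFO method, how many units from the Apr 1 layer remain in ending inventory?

Apr 9, 445 sold [LIFO — newest first]: 258 @ $17.15 + 149 @ $15.85 + 38 @ $15.25 = $7,365.85
Apr 11, 392 sold [LIFO — newest first]: 171 @ $22.00 + 220 @ $15.25 + 1 @ $14.05 = $7,131.05
Total COGS = $7,365.85 + $7,131.05 = $14,496.90
Ending inventory: 97 @ $14.05 + 144 @ $21.35 + 226 @ $18.05 = $8,516.55

97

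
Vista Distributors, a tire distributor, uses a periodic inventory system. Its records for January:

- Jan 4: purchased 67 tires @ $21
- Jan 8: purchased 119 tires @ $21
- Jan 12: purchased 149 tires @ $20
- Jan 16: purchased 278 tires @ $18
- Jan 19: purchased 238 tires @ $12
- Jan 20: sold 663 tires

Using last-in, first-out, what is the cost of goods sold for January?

Jan 20, 663 sold [LIFO — newest first]: 238 @ $12 + 278 @ $18 + 147 @ $20 = $10,800
Ending inventory: 67 @ $21 + 119 @ $21 + 2 @ $20 = $3,946

COGS = $10,800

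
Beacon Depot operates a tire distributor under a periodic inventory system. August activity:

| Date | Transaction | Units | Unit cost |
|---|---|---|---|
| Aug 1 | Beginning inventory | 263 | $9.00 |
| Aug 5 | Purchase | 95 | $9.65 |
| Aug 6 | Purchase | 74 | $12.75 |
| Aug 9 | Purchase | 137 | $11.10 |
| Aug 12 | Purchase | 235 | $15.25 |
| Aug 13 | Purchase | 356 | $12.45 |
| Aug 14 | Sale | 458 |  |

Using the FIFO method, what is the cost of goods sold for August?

Aug 14, 458 sold [FIFO — oldest first]: 263 @ $9.00 + 95 @ $9.65 + 74 @ $12.75 + 26 @ $11.10 = $4,515.85
Ending inventory: 111 @ $11.10 + 235 @ $15.25 + 356 @ $12.45 = $9,248.05

COGS = $4,515.85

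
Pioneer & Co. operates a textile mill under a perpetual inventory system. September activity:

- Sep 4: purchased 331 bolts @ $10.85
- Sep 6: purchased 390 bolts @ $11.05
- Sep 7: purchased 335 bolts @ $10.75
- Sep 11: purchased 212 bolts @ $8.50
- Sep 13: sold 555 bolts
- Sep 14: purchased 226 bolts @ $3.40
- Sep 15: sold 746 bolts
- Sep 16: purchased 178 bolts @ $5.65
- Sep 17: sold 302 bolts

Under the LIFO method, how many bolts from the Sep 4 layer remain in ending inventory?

Sep 13, 555 sold [LIFO — newest first]: 212 @ $8.50 + 335 @ $10.75 + 8 @ $11.05 = $5,491.65
Sep 15, 746 sold [LIFO — newest first]: 226 @ $3.40 + 382 @ $11.05 + 138 @ $10.85 = $6,486.80
Sep 17, 302 sold [LIFO — newest first]: 178 @ $5.65 + 124 @ $10.85 = $2,351.10
Total COGS = $5,491.65 + $6,486.80 + $2,351.10 = $14,329.55
Ending inventory: 69 @ $10.85 = $748.65
Check: goods available $15,078.20 = COGS $14,329.55 + ending $748.65

69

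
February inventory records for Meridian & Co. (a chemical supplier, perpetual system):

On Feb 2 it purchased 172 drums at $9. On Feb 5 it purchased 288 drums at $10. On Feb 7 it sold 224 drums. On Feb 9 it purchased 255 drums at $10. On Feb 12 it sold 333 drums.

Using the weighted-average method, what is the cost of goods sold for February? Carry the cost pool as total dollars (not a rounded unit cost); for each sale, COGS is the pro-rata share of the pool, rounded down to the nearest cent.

COGS = $5,426.39

After Feb 2: 172 on hand, pool $1,548.00 (≈ $9.0000 each)
After Feb 5: 460 on hand, pool $4,428.00 (≈ $9.6261 each)
Feb 7, sell 224: 224/460 × $4,428.00 → $2,156.24
After Feb 9: 491 on hand, pool $4,821.76 (≈ $9.8203 each)
Feb 12, sell 333: 333/491 × $4,821.76 → $3,270.15
Total COGS = $2,156.24 + $3,270.15 = $5,426.39
Ending inventory (cost pool remaining) = $1,551.61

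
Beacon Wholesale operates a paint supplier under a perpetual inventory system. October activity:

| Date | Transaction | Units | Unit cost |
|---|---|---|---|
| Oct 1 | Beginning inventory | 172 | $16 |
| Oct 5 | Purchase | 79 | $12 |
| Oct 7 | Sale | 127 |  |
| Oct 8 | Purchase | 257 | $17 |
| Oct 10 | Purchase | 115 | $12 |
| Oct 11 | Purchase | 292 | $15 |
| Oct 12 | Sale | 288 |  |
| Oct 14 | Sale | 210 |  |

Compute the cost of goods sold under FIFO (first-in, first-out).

COGS = $9,479

Oct 7, 127 sold [FIFO — oldest first]: 127 @ $16 = $2,032
Oct 12, 288 sold [FIFO — oldest first]: 45 @ $16 + 79 @ $12 + 164 @ $17 = $4,456
Oct 14, 210 sold [FIFO — oldest first]: 93 @ $17 + 115 @ $12 + 2 @ $15 = $2,991
Total COGS = $2,032 + $4,456 + $2,991 = $9,479
Ending inventory: 290 @ $15 = $4,350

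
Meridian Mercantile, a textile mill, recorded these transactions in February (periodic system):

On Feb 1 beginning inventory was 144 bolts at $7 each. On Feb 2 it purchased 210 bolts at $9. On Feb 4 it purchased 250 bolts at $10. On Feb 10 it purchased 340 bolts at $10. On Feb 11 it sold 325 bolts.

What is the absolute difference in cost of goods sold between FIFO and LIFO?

FIFO COGS: 144 @ $7 + 181 @ $9 = $2,637
LIFO COGS: 325 @ $10 = $3,250
Difference = |$2,637 − $3,250| = $613

$613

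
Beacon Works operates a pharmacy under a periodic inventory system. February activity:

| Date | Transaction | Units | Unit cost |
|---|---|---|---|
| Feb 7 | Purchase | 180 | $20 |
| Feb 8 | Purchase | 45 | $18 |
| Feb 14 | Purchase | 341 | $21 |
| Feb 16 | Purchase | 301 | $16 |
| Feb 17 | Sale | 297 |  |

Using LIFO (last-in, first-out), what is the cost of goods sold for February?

COGS = $4,752

Feb 17, 297 sold [LIFO — newest first]: 297 @ $16 = $4,752
Ending inventory: 180 @ $20 + 45 @ $18 + 341 @ $21 + 4 @ $16 = $11,635
Check: goods available $16,387 = COGS $4,752 + ending $11,635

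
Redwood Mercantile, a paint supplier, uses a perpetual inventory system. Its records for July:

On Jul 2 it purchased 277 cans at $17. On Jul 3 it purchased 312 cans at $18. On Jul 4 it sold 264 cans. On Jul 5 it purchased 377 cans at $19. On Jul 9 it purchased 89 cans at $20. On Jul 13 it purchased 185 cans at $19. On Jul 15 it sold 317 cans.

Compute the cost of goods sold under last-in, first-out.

COGS = $10,864

Jul 4, 264 sold [LIFO — newest first]: 264 @ $18 = $4,752
Jul 15, 317 sold [LIFO — newest first]: 185 @ $19 + 89 @ $20 + 43 @ $19 = $6,112
Total COGS = $4,752 + $6,112 = $10,864
Ending inventory: 277 @ $17 + 48 @ $18 + 334 @ $19 = $11,919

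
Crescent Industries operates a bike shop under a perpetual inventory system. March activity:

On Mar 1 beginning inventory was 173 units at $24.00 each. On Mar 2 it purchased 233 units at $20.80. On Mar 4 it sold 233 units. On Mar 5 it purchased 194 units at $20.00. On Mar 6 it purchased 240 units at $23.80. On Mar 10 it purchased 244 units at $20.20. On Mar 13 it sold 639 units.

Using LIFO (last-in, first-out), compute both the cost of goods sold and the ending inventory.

COGS = $18,587.20; ending inventory = $4,932.00

Mar 4, 233 sold [LIFO — newest first]: 233 @ $20.80 = $4,846.40
Mar 13, 639 sold [LIFO — newest first]: 244 @ $20.20 + 240 @ $23.80 + 155 @ $20.00 = $13,740.80
Total COGS = $4,846.40 + $13,740.80 = $18,587.20
Ending inventory: 173 @ $24.00 + 39 @ $20.00 = $4,932.00
Check: goods available $23,519.20 = COGS $18,587.20 + ending $4,932.00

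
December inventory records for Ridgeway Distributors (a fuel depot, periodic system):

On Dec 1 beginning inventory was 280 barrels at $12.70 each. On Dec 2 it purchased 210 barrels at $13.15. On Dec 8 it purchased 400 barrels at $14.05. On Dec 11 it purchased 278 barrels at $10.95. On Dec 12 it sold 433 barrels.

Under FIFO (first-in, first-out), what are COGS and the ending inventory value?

COGS = $5,567.95; ending inventory = $9,413.65

Dec 12, 433 sold [FIFO — oldest first]: 280 @ $12.70 + 153 @ $13.15 = $5,567.95
Ending inventory: 57 @ $13.15 + 400 @ $14.05 + 278 @ $10.95 = $9,413.65
Check: goods available $14,981.60 = COGS $5,567.95 + ending $9,413.65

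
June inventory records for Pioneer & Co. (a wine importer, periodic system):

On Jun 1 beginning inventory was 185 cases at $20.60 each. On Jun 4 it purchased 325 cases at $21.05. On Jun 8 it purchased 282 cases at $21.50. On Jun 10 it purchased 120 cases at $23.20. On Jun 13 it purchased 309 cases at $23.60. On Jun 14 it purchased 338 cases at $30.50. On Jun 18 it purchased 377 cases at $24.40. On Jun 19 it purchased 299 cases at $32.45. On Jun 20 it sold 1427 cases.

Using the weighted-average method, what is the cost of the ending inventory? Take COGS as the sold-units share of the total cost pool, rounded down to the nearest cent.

Ending inventory = $20,245.92

Jun 20, sell 1427: 1427/2235 × $56,002.00 → $35,756.08
Ending inventory (cost pool remaining) = $20,245.92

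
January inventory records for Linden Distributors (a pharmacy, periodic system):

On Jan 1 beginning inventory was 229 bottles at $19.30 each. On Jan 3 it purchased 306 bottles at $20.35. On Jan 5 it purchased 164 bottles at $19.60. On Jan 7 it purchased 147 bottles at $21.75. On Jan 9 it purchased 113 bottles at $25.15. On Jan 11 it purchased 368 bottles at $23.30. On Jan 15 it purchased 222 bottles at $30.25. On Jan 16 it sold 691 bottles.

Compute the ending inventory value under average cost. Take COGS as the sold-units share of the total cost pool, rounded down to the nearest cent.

Ending inventory = $19,492.11

Jan 16, sell 691: 691/1549 × $35,190.30 → $15,698.19
Ending inventory (cost pool remaining) = $19,492.11
Check: goods available $35,190.30 = COGS $15,698.19 + ending $19,492.11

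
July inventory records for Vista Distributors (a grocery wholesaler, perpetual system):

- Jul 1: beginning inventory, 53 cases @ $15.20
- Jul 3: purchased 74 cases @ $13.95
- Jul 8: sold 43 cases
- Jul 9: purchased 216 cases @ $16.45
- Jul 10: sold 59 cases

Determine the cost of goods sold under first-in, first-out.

COGS = $1,489.15

Jul 8, 43 sold [FIFO — oldest first]: 43 @ $15.20 = $653.60
Jul 10, 59 sold [FIFO — oldest first]: 10 @ $15.20 + 49 @ $13.95 = $835.55
Total COGS = $653.60 + $835.55 = $1,489.15
Ending inventory: 25 @ $13.95 + 216 @ $16.45 = $3,901.95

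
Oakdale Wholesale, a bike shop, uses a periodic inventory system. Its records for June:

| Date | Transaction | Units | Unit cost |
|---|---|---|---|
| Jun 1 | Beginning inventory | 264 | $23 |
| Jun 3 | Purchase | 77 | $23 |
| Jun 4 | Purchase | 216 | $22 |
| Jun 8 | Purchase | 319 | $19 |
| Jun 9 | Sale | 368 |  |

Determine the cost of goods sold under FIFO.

COGS = $8,437

Jun 9, 368 sold [FIFO — oldest first]: 264 @ $23 + 77 @ $23 + 27 @ $22 = $8,437
Ending inventory: 189 @ $22 + 319 @ $19 = $10,219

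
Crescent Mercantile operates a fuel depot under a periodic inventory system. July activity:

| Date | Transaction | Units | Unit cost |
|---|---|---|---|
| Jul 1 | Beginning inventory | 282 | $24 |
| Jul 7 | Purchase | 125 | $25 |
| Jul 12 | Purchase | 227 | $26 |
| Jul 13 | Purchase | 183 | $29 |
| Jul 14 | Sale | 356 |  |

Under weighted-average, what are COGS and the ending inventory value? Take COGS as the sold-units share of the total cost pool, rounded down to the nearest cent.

COGS = $9,194.99; ending inventory = $11,907.01

Jul 14, sell 356: 356/817 × $21,102.00 → $9,194.99
Ending inventory (cost pool remaining) = $11,907.01
Check: goods available $21,102.00 = COGS $9,194.99 + ending $11,907.01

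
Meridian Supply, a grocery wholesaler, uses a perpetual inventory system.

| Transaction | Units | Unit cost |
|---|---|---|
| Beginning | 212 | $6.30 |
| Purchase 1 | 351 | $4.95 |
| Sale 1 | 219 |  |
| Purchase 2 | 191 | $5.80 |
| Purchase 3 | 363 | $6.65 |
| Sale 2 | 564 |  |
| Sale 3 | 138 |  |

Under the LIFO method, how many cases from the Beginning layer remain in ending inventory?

196

Sale 1 (219) [LIFO — newest first]: 219 @ $4.95 = $1,084.05
Sale 2 (564) [LIFO — newest first]: 363 @ $6.65 + 191 @ $5.80 + 10 @ $4.95 = $3,571.25
Sale 3 (138) [LIFO — newest first]: 122 @ $4.95 + 16 @ $6.30 = $704.70
Total COGS = $1,084.05 + $3,571.25 + $704.70 = $5,360.00
Ending inventory: 196 @ $6.30 = $1,234.80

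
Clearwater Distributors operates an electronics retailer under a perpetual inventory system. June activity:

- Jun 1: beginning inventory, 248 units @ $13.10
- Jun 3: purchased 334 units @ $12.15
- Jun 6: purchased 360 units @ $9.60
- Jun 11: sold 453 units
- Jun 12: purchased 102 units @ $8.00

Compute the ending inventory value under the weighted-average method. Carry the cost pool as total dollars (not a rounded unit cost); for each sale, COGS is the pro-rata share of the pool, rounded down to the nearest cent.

After Jun 1: 248 on hand, pool $3,248.80 (≈ $13.1000 each)
After Jun 3: 582 on hand, pool $7,306.90 (≈ $12.5548 each)
After Jun 6: 942 on hand, pool $10,762.90 (≈ $11.4256 each)
Jun 11, sell 453: 453/942 × $10,762.90 → $5,175.78
After Jun 12: 591 on hand, pool $6,403.12 (≈ $10.8344 each)
Ending inventory (cost pool remaining) = $6,403.12
Check: goods available $11,578.90 = COGS $5,175.78 + ending $6,403.12

Ending inventory = $6,403.12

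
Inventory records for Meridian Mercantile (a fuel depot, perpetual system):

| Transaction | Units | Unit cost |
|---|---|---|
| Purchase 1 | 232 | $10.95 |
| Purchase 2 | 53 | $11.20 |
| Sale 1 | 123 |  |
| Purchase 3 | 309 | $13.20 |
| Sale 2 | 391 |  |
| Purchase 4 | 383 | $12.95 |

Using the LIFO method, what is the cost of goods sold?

COGS = $6,336.80

Sale 1 (123) [LIFO — newest first]: 53 @ $11.20 + 70 @ $10.95 = $1,360.10
Sale 2 (391) [LIFO — newest first]: 309 @ $13.20 + 82 @ $10.95 = $4,976.70
Total COGS = $1,360.10 + $4,976.70 = $6,336.80
Ending inventory: 80 @ $10.95 + 383 @ $12.95 = $5,835.85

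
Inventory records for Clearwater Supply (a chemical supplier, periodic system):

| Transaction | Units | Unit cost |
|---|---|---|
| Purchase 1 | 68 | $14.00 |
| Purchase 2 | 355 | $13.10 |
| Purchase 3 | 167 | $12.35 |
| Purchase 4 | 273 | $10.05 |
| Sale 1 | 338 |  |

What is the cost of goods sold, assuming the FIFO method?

Sale 1 (338) [FIFO — oldest first]: 68 @ $14.00 + 270 @ $13.10 = $4,489.00
Ending inventory: 85 @ $13.10 + 167 @ $12.35 + 273 @ $10.05 = $5,919.60
Check: goods available $10,408.60 = COGS $4,489.00 + ending $5,919.60

COGS = $4,489.00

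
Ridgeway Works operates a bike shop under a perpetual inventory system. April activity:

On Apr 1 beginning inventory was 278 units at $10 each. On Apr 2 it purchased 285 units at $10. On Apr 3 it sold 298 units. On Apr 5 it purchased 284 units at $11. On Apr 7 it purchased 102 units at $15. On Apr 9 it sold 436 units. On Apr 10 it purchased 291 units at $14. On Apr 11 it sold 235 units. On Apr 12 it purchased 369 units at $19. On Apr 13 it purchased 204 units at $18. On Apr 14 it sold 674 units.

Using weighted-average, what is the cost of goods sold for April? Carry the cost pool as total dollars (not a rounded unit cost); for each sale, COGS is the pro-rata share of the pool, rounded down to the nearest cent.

COGS = $22,189.49

After Apr 1: 278 on hand, pool $2,780.00 (≈ $10.0000 each)
After Apr 2: 563 on hand, pool $5,630.00 (≈ $10.0000 each)
Apr 3, sell 298: 298/563 × $5,630.00 → $2,980.00
After Apr 5: 549 on hand, pool $5,774.00 (≈ $10.5173 each)
After Apr 7: 651 on hand, pool $7,304.00 (≈ $11.2197 each)
Apr 9, sell 436: 436/651 × $7,304.00 → $4,891.77
After Apr 10: 506 on hand, pool $6,486.23 (≈ $12.8186 each)
Apr 11, sell 235: 235/506 × $6,486.23 → $3,012.37
After Apr 12: 640 on hand, pool $10,484.86 (≈ $16.3826 each)
After Apr 13: 844 on hand, pool $14,156.86 (≈ $16.7735 each)
Apr 14, sell 674: 674/844 × $14,156.86 → $11,305.35
Total COGS = $2,980.00 + $4,891.77 + $3,012.37 + $11,305.35 = $22,189.49
Ending inventory (cost pool remaining) = $2,851.51
Check: goods available $25,041.00 = COGS $22,189.49 + ending $2,851.51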